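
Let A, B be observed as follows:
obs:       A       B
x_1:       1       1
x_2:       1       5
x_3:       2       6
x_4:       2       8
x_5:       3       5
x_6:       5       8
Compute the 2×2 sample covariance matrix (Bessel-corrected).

Step 1 — column means:
  mean(A) = (1 + 1 + 2 + 2 + 3 + 5) / 6 = 14/6 = 2.3333
  mean(B) = (1 + 5 + 6 + 8 + 5 + 8) / 6 = 33/6 = 5.5

Step 2 — sample covariance S[i,j] = (1/(n-1)) · Σ_k (x_{k,i} - mean_i) · (x_{k,j} - mean_j), with n-1 = 5.
  S[A,A] = ((-1.3333)·(-1.3333) + (-1.3333)·(-1.3333) + (-0.3333)·(-0.3333) + (-0.3333)·(-0.3333) + (0.6667)·(0.6667) + (2.6667)·(2.6667)) / 5 = 11.3333/5 = 2.2667
  S[A,B] = ((-1.3333)·(-4.5) + (-1.3333)·(-0.5) + (-0.3333)·(0.5) + (-0.3333)·(2.5) + (0.6667)·(-0.5) + (2.6667)·(2.5)) / 5 = 12/5 = 2.4
  S[B,B] = ((-4.5)·(-4.5) + (-0.5)·(-0.5) + (0.5)·(0.5) + (2.5)·(2.5) + (-0.5)·(-0.5) + (2.5)·(2.5)) / 5 = 33.5/5 = 6.7

S is symmetric (S[j,i] = S[i,j]). Assembling:

S = [[2.2667, 2.4],
 [2.4, 6.7]]


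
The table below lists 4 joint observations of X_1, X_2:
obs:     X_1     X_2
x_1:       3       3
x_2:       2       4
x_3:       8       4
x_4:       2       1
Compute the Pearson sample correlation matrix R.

Step 1 — column means:
  mean(X_1) = (3 + 2 + 8 + 2) / 4 = 15/4 = 3.75
  mean(X_2) = (3 + 4 + 4 + 1) / 4 = 12/4 = 3

Step 2 — sample variances and covariances s[i,j] = (1/(n-1)) · Σ_k (x_{k,i} - mean_i) · (x_{k,j} - mean_j), with n-1 = 3:
  s[X_1,X_1] = ((-0.75)·(-0.75) + (-1.75)·(-1.75) + (4.25)·(4.25) + (-1.75)·(-1.75)) / 3 = 24.75/3 = 8.25
  s[X_1,X_2] = ((-0.75)·(0) + (-1.75)·(1) + (4.25)·(1) + (-1.75)·(-2)) / 3 = 6/3 = 2
  s[X_2,X_2] = ((0)·(0) + (1)·(1) + (1)·(1) + (-2)·(-2)) / 3 = 6/3 = 2
  Sample standard deviations s_i = √(s[i,i]):
  s(X_1) = √(8.25) = 2.8723
  s(X_2) = √(2) = 1.4142

Step 3 — r_{ij} = s_{ij} / (s_i · s_j):
  r[X_1,X_1] = 1 (diagonal).
  r[X_1,X_2] = 2 / (2.8723 · 1.4142) = 2 / 4.062 = 0.4924
  r[X_2,X_2] = 1 (diagonal).

R is symmetric with unit diagonal. Assembling:

R = [[1, 0.4924],
 [0.4924, 1]]


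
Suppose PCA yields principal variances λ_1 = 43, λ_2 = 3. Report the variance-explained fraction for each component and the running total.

Step 1 — total variance = trace(Sigma) = Σ λ_i = 43 + 3 = 46.

Step 2 — fraction explained by component i = λ_i / Σ λ:
  PC1: 43/46 = 0.9348
  PC2: 3/46 = 0.0652

Step 3 — cumulative fraction after k components = (λ_1 + ... + λ_k) / Σ λ:
  k = 1: 43/46 = 0.9348
  k = 2: (43 + 3)/46 = 46/46 = 1

Summary (fraction, with percent):

explained: PC1 0.9348 (93.48%), PC2 0.0652 (6.52%);  cumulative: 0.9348, 1


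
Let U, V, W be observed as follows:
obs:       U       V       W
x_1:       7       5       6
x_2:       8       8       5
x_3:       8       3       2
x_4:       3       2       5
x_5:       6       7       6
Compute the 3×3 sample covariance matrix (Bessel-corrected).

Step 1 — column means:
  mean(U) = (7 + 8 + 8 + 3 + 6) / 5 = 32/5 = 6.4
  mean(V) = (5 + 8 + 3 + 2 + 7) / 5 = 25/5 = 5
  mean(W) = (6 + 5 + 2 + 5 + 6) / 5 = 24/5 = 4.8

Step 2 — sample covariance S[i,j] = (1/(n-1)) · Σ_k (x_{k,i} - mean_i) · (x_{k,j} - mean_j), with n-1 = 4.
  S[U,U] = ((0.6)·(0.6) + (1.6)·(1.6) + (1.6)·(1.6) + (-3.4)·(-3.4) + (-0.4)·(-0.4)) / 4 = 17.2/4 = 4.3
  S[U,V] = ((0.6)·(0) + (1.6)·(3) + (1.6)·(-2) + (-3.4)·(-3) + (-0.4)·(2)) / 4 = 11/4 = 2.75
  S[U,W] = ((0.6)·(1.2) + (1.6)·(0.2) + (1.6)·(-2.8) + (-3.4)·(0.2) + (-0.4)·(1.2)) / 4 = -4.6/4 = -1.15
  S[V,V] = ((0)·(0) + (3)·(3) + (-2)·(-2) + (-3)·(-3) + (2)·(2)) / 4 = 26/4 = 6.5
  S[V,W] = ((0)·(1.2) + (3)·(0.2) + (-2)·(-2.8) + (-3)·(0.2) + (2)·(1.2)) / 4 = 8/4 = 2
  S[W,W] = ((1.2)·(1.2) + (0.2)·(0.2) + (-2.8)·(-2.8) + (0.2)·(0.2) + (1.2)·(1.2)) / 4 = 10.8/4 = 2.7

S is symmetric (S[j,i] = S[i,j]). Assembling:

S = [[4.3, 2.75, -1.15],
 [2.75, 6.5, 2],
 [-1.15, 2, 2.7]]


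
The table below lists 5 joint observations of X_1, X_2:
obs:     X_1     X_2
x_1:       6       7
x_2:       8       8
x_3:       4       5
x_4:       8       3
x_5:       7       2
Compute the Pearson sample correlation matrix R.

Step 1 — column means:
  mean(X_1) = (6 + 8 + 4 + 8 + 7) / 5 = 33/5 = 6.6
  mean(X_2) = (7 + 8 + 5 + 3 + 2) / 5 = 25/5 = 5

Step 2 — sample variances and covariances s[i,j] = (1/(n-1)) · Σ_k (x_{k,i} - mean_i) · (x_{k,j} - mean_j), with n-1 = 4:
  s[X_1,X_1] = ((-0.6)·(-0.6) + (1.4)·(1.4) + (-2.6)·(-2.6) + (1.4)·(1.4) + (0.4)·(0.4)) / 4 = 11.2/4 = 2.8
  s[X_1,X_2] = ((-0.6)·(2) + (1.4)·(3) + (-2.6)·(0) + (1.4)·(-2) + (0.4)·(-3)) / 4 = -1/4 = -0.25
  s[X_2,X_2] = ((2)·(2) + (3)·(3) + (0)·(0) + (-2)·(-2) + (-3)·(-3)) / 4 = 26/4 = 6.5
  Sample standard deviations s_i = √(s[i,i]):
  s(X_1) = √(2.8) = 1.6733
  s(X_2) = √(6.5) = 2.5495

Step 3 — r_{ij} = s_{ij} / (s_i · s_j):
  r[X_1,X_1] = 1 (diagonal).
  r[X_1,X_2] = -0.25 / (1.6733 · 2.5495) = -0.25 / 4.2661 = -0.0586
  r[X_2,X_2] = 1 (diagonal).

R is symmetric with unit diagonal. Assembling:

R = [[1, -0.0586],
 [-0.0586, 1]]


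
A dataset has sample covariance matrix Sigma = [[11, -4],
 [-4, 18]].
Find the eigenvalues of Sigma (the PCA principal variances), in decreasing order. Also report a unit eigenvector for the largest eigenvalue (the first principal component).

Step 1 — characteristic polynomial of 2×2 Sigma:
  det(Sigma - λI) = λ² - trace · λ + det = 0.
  trace = 11 + 18 = 29, det = 11·18 - (-4)² = 182.
Step 2 — discriminant:
  Δ = trace² - 4·det = 841 - 728 = 113.
Step 3 — eigenvalues:
  λ = (trace ± √Δ)/2 = (29 ± 10.6301)/2,
  λ_1 = 19.8151,  λ_2 = 9.1849.

Step 4 — unit eigenvector for λ_1: solve (Sigma - λ_1 I)v = 0. First row:
  (11 - 19.8151)·v_x + (-4)·v_y = 0, i.e. (-8.8151)·v_x + (-4)·v_y = 0,
  so v ∝ (b, λ_1 - a) = (-4, 8.8151); multiply by -1 so the first entry is positive: u = (4, -8.8151).
  ||u|| = √((4)² + (-8.8151)²) = √(93.7055) ≈ 9.6802,
  v_1 = u/||u|| ≈ (0.4132, -0.9106) (||v_1|| = 1).

λ_1 = 19.8151,  λ_2 = 9.1849;  v_1 ≈ (0.4132, -0.9106)


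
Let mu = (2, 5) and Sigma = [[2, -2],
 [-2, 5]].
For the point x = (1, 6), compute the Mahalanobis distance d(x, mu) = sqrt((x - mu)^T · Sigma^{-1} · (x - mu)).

Step 1 — centre the observation: (x - mu) = (-1, 1).

Step 2 — invert Sigma. det(Sigma) = 2·5 - (-2)² = 6.
  Sigma^{-1} = (1/det) · [[d, -b], [-b, a]] = [[0.8333, 0.3333],
 [0.3333, 0.3333]].

Step 3 — form the quadratic (x - mu)^T · Sigma^{-1} · (x - mu):
  Sigma^{-1} · (x - mu) = (-0.5, 0).
  (x - mu)^T · [Sigma^{-1} · (x - mu)] = (-1)·(-0.5) + (1)·(0) = 0.5.

Step 4 — take square root: d = √(0.5) ≈ 0.7071.

d(x, mu) = √(0.5) ≈ 0.7071


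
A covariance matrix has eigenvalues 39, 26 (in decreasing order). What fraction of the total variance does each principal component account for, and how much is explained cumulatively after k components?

Step 1 — total variance = trace(Sigma) = Σ λ_i = 39 + 26 = 65.

Step 2 — fraction explained by component i = λ_i / Σ λ:
  PC1: 39/65 = 0.6
  PC2: 26/65 = 0.4

Step 3 — cumulative fraction after k components = (λ_1 + ... + λ_k) / Σ λ:
  k = 1: 39/65 = 0.6
  k = 2: (39 + 26)/65 = 65/65 = 1

Summary (fraction, with percent):

explained: PC1 0.6 (60%), PC2 0.4 (40%);  cumulative: 0.6, 1


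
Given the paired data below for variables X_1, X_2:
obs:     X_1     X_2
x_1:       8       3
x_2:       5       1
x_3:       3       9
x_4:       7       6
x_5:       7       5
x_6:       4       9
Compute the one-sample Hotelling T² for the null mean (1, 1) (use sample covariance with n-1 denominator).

Step 1 — sample mean vector:
  mean(X_1) = (8 + 5 + 3 + 7 + 7 + 4) / 6 = 34/6 = 5.6667
  mean(X_2) = (3 + 1 + 9 + 6 + 5 + 9) / 6 = 33/6 = 5.5
  x̄ = (5.6667, 5.5),  deviation x̄ - mu_0 = (5.6667, 5.5) - (1, 1) = (4.6667, 4.5).

Step 2 — sample covariance matrix, S[i,j] = (1/(n-1)) · Σ_k (x_{k,i} - mean_i) · (x_{k,j} - mean_j), divisor n-1 = 5:
  S[X_1,X_1] = ((2.3333)·(2.3333) + (-0.6667)·(-0.6667) + (-2.6667)·(-2.6667) + (1.3333)·(1.3333) + (1.3333)·(1.3333) + (-1.6667)·(-1.6667)) / 5 = 19.3333/5 = 3.8667
  S[X_1,X_2] = ((2.3333)·(-2.5) + (-0.6667)·(-4.5) + (-2.6667)·(3.5) + (1.3333)·(0.5) + (1.3333)·(-0.5) + (-1.6667)·(3.5)) / 5 = -18/5 = -3.6
  S[X_2,X_2] = ((-2.5)·(-2.5) + (-4.5)·(-4.5) + (3.5)·(3.5) + (0.5)·(0.5) + (-0.5)·(-0.5) + (3.5)·(3.5)) / 5 = 51.5/5 = 10.3
  S = [[3.8667, -3.6],
 [-3.6, 10.3]].

Step 3 — invert S. det(S) = 3.8667·10.3 - (-3.6)² = 26.8667.
  S^{-1} = (1/det) · [[d, -b], [-b, a]] = [[0.3834, 0.134],
 [0.134, 0.1439]].

Step 4 — quadratic form (x̄ - mu_0)^T · S^{-1} · (x̄ - mu_0):
  S^{-1} · (x̄ - mu_0) = (2.3921, 1.273),
  (x̄ - mu_0)^T · [...] = (4.6667)·(2.3921) + (4.5)·(1.273) = 16.8912.

Step 5 — scale by n: T² = 6 · 16.8912 = 101.3474.

T² ≈ 101.3474


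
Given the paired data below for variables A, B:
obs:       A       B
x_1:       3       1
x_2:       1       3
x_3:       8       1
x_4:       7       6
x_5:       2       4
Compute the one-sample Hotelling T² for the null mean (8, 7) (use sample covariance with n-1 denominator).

Step 1 — sample mean vector:
  mean(A) = (3 + 1 + 8 + 7 + 2) / 5 = 21/5 = 4.2
  mean(B) = (1 + 3 + 1 + 6 + 4) / 5 = 15/5 = 3
  x̄ = (4.2, 3),  deviation x̄ - mu_0 = (4.2, 3) - (8, 7) = (-3.8, -4).

Step 2 — sample covariance matrix, S[i,j] = (1/(n-1)) · Σ_k (x_{k,i} - mean_i) · (x_{k,j} - mean_j), divisor n-1 = 4:
  S[A,A] = ((-1.2)·(-1.2) + (-3.2)·(-3.2) + (3.8)·(3.8) + (2.8)·(2.8) + (-2.2)·(-2.2)) / 4 = 38.8/4 = 9.7
  S[A,B] = ((-1.2)·(-2) + (-3.2)·(0) + (3.8)·(-2) + (2.8)·(3) + (-2.2)·(1)) / 4 = 1/4 = 0.25
  S[B,B] = ((-2)·(-2) + (0)·(0) + (-2)·(-2) + (3)·(3) + (1)·(1)) / 4 = 18/4 = 4.5
  S = [[9.7, 0.25],
 [0.25, 4.5]].

Step 3 — invert S. det(S) = 9.7·4.5 - (0.25)² = 43.5875.
  S^{-1} = (1/det) · [[d, -b], [-b, a]] = [[0.1032, -0.0057],
 [-0.0057, 0.2225]].

Step 4 — quadratic form (x̄ - mu_0)^T · S^{-1} · (x̄ - mu_0):
  S^{-1} · (x̄ - mu_0) = (-0.3694, -0.8684),
  (x̄ - mu_0)^T · [...] = (-3.8)·(-0.3694) + (-4)·(-0.8684) = 4.8771.

Step 5 — scale by n: T² = 5 · 4.8771 = 24.3854.

T² ≈ 24.3854


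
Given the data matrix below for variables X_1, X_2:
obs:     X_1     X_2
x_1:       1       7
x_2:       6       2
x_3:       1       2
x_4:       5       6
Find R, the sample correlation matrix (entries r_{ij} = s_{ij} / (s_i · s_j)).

Step 1 — column means:
  mean(X_1) = (1 + 6 + 1 + 5) / 4 = 13/4 = 3.25
  mean(X_2) = (7 + 2 + 2 + 6) / 4 = 17/4 = 4.25

Step 2 — sample variances and covariances s[i,j] = (1/(n-1)) · Σ_k (x_{k,i} - mean_i) · (x_{k,j} - mean_j), with n-1 = 3:
  s[X_1,X_1] = ((-2.25)·(-2.25) + (2.75)·(2.75) + (-2.25)·(-2.25) + (1.75)·(1.75)) / 3 = 20.75/3 = 6.9167
  s[X_1,X_2] = ((-2.25)·(2.75) + (2.75)·(-2.25) + (-2.25)·(-2.25) + (1.75)·(1.75)) / 3 = -4.25/3 = -1.4167
  s[X_2,X_2] = ((2.75)·(2.75) + (-2.25)·(-2.25) + (-2.25)·(-2.25) + (1.75)·(1.75)) / 3 = 20.75/3 = 6.9167
  Sample standard deviations s_i = √(s[i,i]):
  s(X_1) = √(6.9167) = 2.63
  s(X_2) = √(6.9167) = 2.63

Step 3 — r_{ij} = s_{ij} / (s_i · s_j):
  r[X_1,X_1] = 1 (diagonal).
  r[X_1,X_2] = -1.4167 / (2.63 · 2.63) = -1.4167 / 6.9167 = -0.2048
  r[X_2,X_2] = 1 (diagonal).

R is symmetric with unit diagonal. Assembling:

R = [[1, -0.2048],
 [-0.2048, 1]]


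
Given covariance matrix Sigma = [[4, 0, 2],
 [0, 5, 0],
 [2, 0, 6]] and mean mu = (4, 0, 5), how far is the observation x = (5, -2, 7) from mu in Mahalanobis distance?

Step 1 — centre the observation: (x - mu) = (1, -2, 2).

Step 2 — invert Sigma (cofactor / det for 3×3, or solve directly):
  Sigma^{-1} = [[0.3, 0, -0.1],
 [0, 0.2, 0],
 [-0.1, 0, 0.2]].

Step 3 — form the quadratic (x - mu)^T · Sigma^{-1} · (x - mu):
  Sigma^{-1} · (x - mu) = (0.1, -0.4, 0.3).
  (x - mu)^T · [Sigma^{-1} · (x - mu)] = (1)·(0.1) + (-2)·(-0.4) + (2)·(0.3) = 1.5.

Step 4 — take square root: d = √(1.5) ≈ 1.2247.

d(x, mu) = √(1.5) ≈ 1.2247


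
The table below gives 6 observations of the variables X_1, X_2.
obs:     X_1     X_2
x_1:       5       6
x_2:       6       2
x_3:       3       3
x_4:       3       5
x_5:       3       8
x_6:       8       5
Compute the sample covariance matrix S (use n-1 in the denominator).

Step 1 — column means:
  mean(X_1) = (5 + 6 + 3 + 3 + 3 + 8) / 6 = 28/6 = 4.6667
  mean(X_2) = (6 + 2 + 3 + 5 + 8 + 5) / 6 = 29/6 = 4.8333

Step 2 — sample covariance S[i,j] = (1/(n-1)) · Σ_k (x_{k,i} - mean_i) · (x_{k,j} - mean_j), with n-1 = 5.
  S[X_1,X_1] = ((0.3333)·(0.3333) + (1.3333)·(1.3333) + (-1.6667)·(-1.6667) + (-1.6667)·(-1.6667) + (-1.6667)·(-1.6667) + (3.3333)·(3.3333)) / 5 = 21.3333/5 = 4.2667
  S[X_1,X_2] = ((0.3333)·(1.1667) + (1.3333)·(-2.8333) + (-1.6667)·(-1.8333) + (-1.6667)·(0.1667) + (-1.6667)·(3.1667) + (3.3333)·(0.1667)) / 5 = -5.3333/5 = -1.0667
  S[X_2,X_2] = ((1.1667)·(1.1667) + (-2.8333)·(-2.8333) + (-1.8333)·(-1.8333) + (0.1667)·(0.1667) + (3.1667)·(3.1667) + (0.1667)·(0.1667)) / 5 = 22.8333/5 = 4.5667

S is symmetric (S[j,i] = S[i,j]). Assembling:

S = [[4.2667, -1.0667],
 [-1.0667, 4.5667]]


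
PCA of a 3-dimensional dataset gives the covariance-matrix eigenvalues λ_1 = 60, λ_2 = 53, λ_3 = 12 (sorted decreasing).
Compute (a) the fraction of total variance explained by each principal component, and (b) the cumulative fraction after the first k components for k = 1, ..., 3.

Step 1 — total variance = trace(Sigma) = Σ λ_i = 60 + 53 + 12 = 125.

Step 2 — fraction explained by component i = λ_i / Σ λ:
  PC1: 60/125 = 0.48
  PC2: 53/125 = 0.424
  PC3: 12/125 = 0.096

Step 3 — cumulative fraction after k components = (λ_1 + ... + λ_k) / Σ λ:
  k = 1: 60/125 = 0.48
  k = 2: (60 + 53)/125 = 113/125 = 0.904
  k = 3: (60 + 53 + 12)/125 = 125/125 = 1

Summary (fraction, with percent):

explained: PC1 0.48 (48%), PC2 0.424 (42.4%), PC3 0.096 (9.6%);  cumulative: 0.48, 0.904, 1


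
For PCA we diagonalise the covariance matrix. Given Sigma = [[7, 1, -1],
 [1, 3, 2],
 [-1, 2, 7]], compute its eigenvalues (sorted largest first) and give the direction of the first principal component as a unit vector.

Step 1 — characteristic polynomial p(λ) = det(λI - Sigma) = λ³ - tr·λ² + c_1·λ - det, where tr = trace, c_1 = sum of the principal 2×2 minors, det = det(Sigma):
  tr = 7 + 3 + 7 = 17,
  c_1 = (7·3 - (1)²) + (7·7 - (-1)²) + (3·7 - (2)²) = 20 + 48 + 17 = 85,
  det = 7·(3·7 - (2)²) - (1)·((1)·7 - (2)·(-1)) + (-1)·((1)·(2) - 3·(-1)) = 7·(17) - (1)·(9) + (-1)·(5) = 105.
  So p(λ) = λ³ - 17λ² + 85λ - 105.
Step 2 — look for an integer root (rational root theorem: any rational root is an integer divisor of 105). Testing λ = 7:
  p(7) = 343 - 833 + 595 - 105 = 0  ✓
  Dividing out (λ - 7): p(λ) = (λ - 7)(λ² - 10λ + 15).
Step 3 — remaining eigenvalues from the quadratic λ² - 10λ + 15 = 0:
  Δ = 10² - 4·15 = 100 - 60 = 40,  λ = (10 ± √40)/2 = (10 ± 6.3246)/2 ≈ 8.1623 or 1.8377.
  Sorted: λ_1 = 8.1623,  λ_2 = 7,  λ_3 = 1.8377  (check: sum = 17 = tr ✓).

Step 4 — unit eigenvector for λ_1 ≈ 8.1623: v spans the null space of (Sigma - λ_1 I), whose rows are
  r_1 = (-1.1623, 1, -1),  r_2 = (1, -5.1623, 2),  r_3 = (-1, 2, -1.1623).
  v is orthogonal to every row, so take v ∝ r_1 × r_2 = ((1)·(2) - (-1)·(-5.1623), (-1)·(1) - (-1.1623)·(2), (-1.1623)·(-5.1623) - (1)·(1)) ≈ (-3.1623, 1.3246, 5).
  Rescale (multiply by -1 so the first nonzero entry is positive): u = (3.1623, -1.3246, -5).
  ||u|| = √((3.1623)² + (-1.3246)² + (-5)²) = √(36.7544) ≈ 6.0625,  v_1 = u/||u|| ≈ (0.5216, -0.2185, -0.8247) (||v_1|| = 1).

λ_1 = 8.1623,  λ_2 = 7,  λ_3 = 1.8377;  v_1 ≈ (0.5216, -0.2185, -0.8247)


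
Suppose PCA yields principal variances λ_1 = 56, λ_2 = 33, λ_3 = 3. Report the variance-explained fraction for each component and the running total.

Step 1 — total variance = trace(Sigma) = Σ λ_i = 56 + 33 + 3 = 92.

Step 2 — fraction explained by component i = λ_i / Σ λ:
  PC1: 56/92 = 0.6087
  PC2: 33/92 = 0.3587
  PC3: 3/92 = 0.0326

Step 3 — cumulative fraction after k components = (λ_1 + ... + λ_k) / Σ λ:
  k = 1: 56/92 = 0.6087
  k = 2: (56 + 33)/92 = 89/92 = 0.9674
  k = 3: (56 + 33 + 3)/92 = 92/92 = 1

Summary (fraction, with percent):

explained: PC1 0.6087 (60.87%), PC2 0.3587 (35.87%), PC3 0.0326 (3.26%);  cumulative: 0.6087, 0.9674, 1


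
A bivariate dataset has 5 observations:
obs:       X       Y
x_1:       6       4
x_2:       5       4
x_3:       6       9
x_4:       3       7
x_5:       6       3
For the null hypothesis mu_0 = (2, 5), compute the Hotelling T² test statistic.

Step 1 — sample mean vector:
  mean(X) = (6 + 5 + 6 + 3 + 6) / 5 = 26/5 = 5.2
  mean(Y) = (4 + 4 + 9 + 7 + 3) / 5 = 27/5 = 5.4
  x̄ = (5.2, 5.4),  deviation x̄ - mu_0 = (5.2, 5.4) - (2, 5) = (3.2, 0.4).

Step 2 — sample covariance matrix, S[i,j] = (1/(n-1)) · Σ_k (x_{k,i} - mean_i) · (x_{k,j} - mean_j), divisor n-1 = 4:
  S[X,X] = ((0.8)·(0.8) + (-0.2)·(-0.2) + (0.8)·(0.8) + (-2.2)·(-2.2) + (0.8)·(0.8)) / 4 = 6.8/4 = 1.7
  S[X,Y] = ((0.8)·(-1.4) + (-0.2)·(-1.4) + (0.8)·(3.6) + (-2.2)·(1.6) + (0.8)·(-2.4)) / 4 = -3.4/4 = -0.85
  S[Y,Y] = ((-1.4)·(-1.4) + (-1.4)·(-1.4) + (3.6)·(3.6) + (1.6)·(1.6) + (-2.4)·(-2.4)) / 4 = 25.2/4 = 6.3
  S = [[1.7, -0.85],
 [-0.85, 6.3]].

Step 3 — invert S. det(S) = 1.7·6.3 - (-0.85)² = 9.9875.
  S^{-1} = (1/det) · [[d, -b], [-b, a]] = [[0.6308, 0.0851],
 [0.0851, 0.1702]].

Step 4 — quadratic form (x̄ - mu_0)^T · S^{-1} · (x̄ - mu_0):
  S^{-1} · (x̄ - mu_0) = (2.0526, 0.3404),
  (x̄ - mu_0)^T · [...] = (3.2)·(2.0526) + (0.4)·(0.3404) = 6.7044.

Step 5 — scale by n: T² = 5 · 6.7044 = 33.5219.

T² ≈ 33.5219


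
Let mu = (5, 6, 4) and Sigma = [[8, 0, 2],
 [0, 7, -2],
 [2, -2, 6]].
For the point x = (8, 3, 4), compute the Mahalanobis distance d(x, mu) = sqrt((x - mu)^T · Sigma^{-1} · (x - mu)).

Step 1 — centre the observation: (x - mu) = (3, -3, 0).

Step 2 — invert Sigma (cofactor / det for 3×3, or solve directly):
  Sigma^{-1} = [[0.1377, -0.0145, -0.0507],
 [-0.0145, 0.1594, 0.058],
 [-0.0507, 0.058, 0.2029]].

Step 3 — form the quadratic (x - mu)^T · Sigma^{-1} · (x - mu):
  Sigma^{-1} · (x - mu) = (0.4565, -0.5217, -0.3261).
  (x - mu)^T · [Sigma^{-1} · (x - mu)] = (3)·(0.4565) + (-3)·(-0.5217) + (0)·(-0.3261) = 2.9348.

Step 4 — take square root: d = √(2.9348) ≈ 1.7131.

d(x, mu) = √(2.9348) ≈ 1.7131


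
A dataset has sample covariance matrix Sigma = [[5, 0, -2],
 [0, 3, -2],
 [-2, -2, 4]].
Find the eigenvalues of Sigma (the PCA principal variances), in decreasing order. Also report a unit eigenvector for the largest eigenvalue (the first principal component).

Step 1 — characteristic polynomial p(λ) = det(λI - Sigma) = λ³ - tr·λ² + c_1·λ - det, where tr = trace, c_1 = sum of the principal 2×2 minors, det = det(Sigma):
  tr = 5 + 3 + 4 = 12,
  c_1 = (5·3 - (0)²) + (5·4 - (-2)²) + (3·4 - (-2)²) = 15 + 16 + 8 = 39,
  det = 5·(3·4 - (-2)²) - (0)·((0)·4 - (-2)·(-2)) + (-2)·((0)·(-2) - 3·(-2)) = 5·(8) - (0)·(-4) + (-2)·(6) = 28.
  So p(λ) = λ³ - 12λ² + 39λ - 28.
Step 2 — look for an integer root (rational root theorem: any rational root is an integer divisor of 28). Testing λ = 1:
  p(1) = 1 - 12 + 39 - 28 = 0  ✓
  Dividing out (λ - 1): p(λ) = (λ - 1)(λ² - 11λ + 28).
Step 3 — remaining eigenvalues from the quadratic λ² - 11λ + 28 = 0:
  Δ = 11² - 4·28 = 121 - 112 = 9,  λ = (11 ± √9)/2 = (11 ± 3)/2 = 7 or 4.
  Sorted: λ_1 = 7,  λ_2 = 4,  λ_3 = 1  (check: sum = 12 = tr ✓).

Step 4 — unit eigenvector for λ_1 = 7: v spans the null space of (Sigma - λ_1 I), whose rows are
  r_1 = (-2, 0, -2),  r_2 = (0, -4, -2),  r_3 = (-2, -2, -3).
  v is orthogonal to every row, so take v ∝ r_1 × r_2 = ((0)·(-2) - (-2)·(-4), (-2)·(0) - (-2)·(-2), (-2)·(-4) - (0)·(0)) = (-8, -4, 8).
  Rescale (divide by 4; multiply by -1 so the first nonzero entry is positive): u = (2, 1, -2).
  ||u|| = √((2)² + (1)² + (-2)²) = √(9) = 3,  v_1 = u/||u|| ≈ (0.6667, 0.3333, -0.6667) (||v_1|| = 1).

λ_1 = 7,  λ_2 = 4,  λ_3 = 1;  v_1 ≈ (0.6667, 0.3333, -0.6667)


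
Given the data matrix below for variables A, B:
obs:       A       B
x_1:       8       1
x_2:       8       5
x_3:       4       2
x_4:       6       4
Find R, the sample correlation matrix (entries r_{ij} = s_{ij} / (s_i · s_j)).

Step 1 — column means:
  mean(A) = (8 + 8 + 4 + 6) / 4 = 26/4 = 6.5
  mean(B) = (1 + 5 + 2 + 4) / 4 = 12/4 = 3

Step 2 — sample variances and covariances s[i,j] = (1/(n-1)) · Σ_k (x_{k,i} - mean_i) · (x_{k,j} - mean_j), with n-1 = 3:
  s[A,A] = ((1.5)·(1.5) + (1.5)·(1.5) + (-2.5)·(-2.5) + (-0.5)·(-0.5)) / 3 = 11/3 = 3.6667
  s[A,B] = ((1.5)·(-2) + (1.5)·(2) + (-2.5)·(-1) + (-0.5)·(1)) / 3 = 2/3 = 0.6667
  s[B,B] = ((-2)·(-2) + (2)·(2) + (-1)·(-1) + (1)·(1)) / 3 = 10/3 = 3.3333
  Sample standard deviations s_i = √(s[i,i]):
  s(A) = √(3.6667) = 1.9149
  s(B) = √(3.3333) = 1.8257

Step 3 — r_{ij} = s_{ij} / (s_i · s_j):
  r[A,A] = 1 (diagonal).
  r[A,B] = 0.6667 / (1.9149 · 1.8257) = 0.6667 / 3.496 = 0.1907
  r[B,B] = 1 (diagonal).

R is symmetric with unit diagonal. Assembling:

R = [[1, 0.1907],
 [0.1907, 1]]


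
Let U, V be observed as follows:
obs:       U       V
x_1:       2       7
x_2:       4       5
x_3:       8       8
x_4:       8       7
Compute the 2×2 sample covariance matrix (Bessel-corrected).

Step 1 — column means:
  mean(U) = (2 + 4 + 8 + 8) / 4 = 22/4 = 5.5
  mean(V) = (7 + 5 + 8 + 7) / 4 = 27/4 = 6.75

Step 2 — sample covariance S[i,j] = (1/(n-1)) · Σ_k (x_{k,i} - mean_i) · (x_{k,j} - mean_j), with n-1 = 3.
  S[U,U] = ((-3.5)·(-3.5) + (-1.5)·(-1.5) + (2.5)·(2.5) + (2.5)·(2.5)) / 3 = 27/3 = 9
  S[U,V] = ((-3.5)·(0.25) + (-1.5)·(-1.75) + (2.5)·(1.25) + (2.5)·(0.25)) / 3 = 5.5/3 = 1.8333
  S[V,V] = ((0.25)·(0.25) + (-1.75)·(-1.75) + (1.25)·(1.25) + (0.25)·(0.25)) / 3 = 4.75/3 = 1.5833

S is symmetric (S[j,i] = S[i,j]). Assembling:

S = [[9, 1.8333],
 [1.8333, 1.5833]]


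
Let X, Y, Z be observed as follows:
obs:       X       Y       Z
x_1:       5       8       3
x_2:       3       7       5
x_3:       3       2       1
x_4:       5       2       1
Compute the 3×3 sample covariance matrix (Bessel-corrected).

Step 1 — column means:
  mean(X) = (5 + 3 + 3 + 5) / 4 = 16/4 = 4
  mean(Y) = (8 + 7 + 2 + 2) / 4 = 19/4 = 4.75
  mean(Z) = (3 + 5 + 1 + 1) / 4 = 10/4 = 2.5

Step 2 — sample covariance S[i,j] = (1/(n-1)) · Σ_k (x_{k,i} - mean_i) · (x_{k,j} - mean_j), with n-1 = 3.
  S[X,X] = ((1)·(1) + (-1)·(-1) + (-1)·(-1) + (1)·(1)) / 3 = 4/3 = 1.3333
  S[X,Y] = ((1)·(3.25) + (-1)·(2.25) + (-1)·(-2.75) + (1)·(-2.75)) / 3 = 1/3 = 0.3333
  S[X,Z] = ((1)·(0.5) + (-1)·(2.5) + (-1)·(-1.5) + (1)·(-1.5)) / 3 = -2/3 = -0.6667
  S[Y,Y] = ((3.25)·(3.25) + (2.25)·(2.25) + (-2.75)·(-2.75) + (-2.75)·(-2.75)) / 3 = 30.75/3 = 10.25
  S[Y,Z] = ((3.25)·(0.5) + (2.25)·(2.5) + (-2.75)·(-1.5) + (-2.75)·(-1.5)) / 3 = 15.5/3 = 5.1667
  S[Z,Z] = ((0.5)·(0.5) + (2.5)·(2.5) + (-1.5)·(-1.5) + (-1.5)·(-1.5)) / 3 = 11/3 = 3.6667

S is symmetric (S[j,i] = S[i,j]). Assembling:

S = [[1.3333, 0.3333, -0.6667],
 [0.3333, 10.25, 5.1667],
 [-0.6667, 5.1667, 3.6667]]


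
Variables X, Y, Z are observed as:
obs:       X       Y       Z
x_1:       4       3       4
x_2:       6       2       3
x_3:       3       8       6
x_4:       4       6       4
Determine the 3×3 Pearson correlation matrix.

Step 1 — column means:
  mean(X) = (4 + 6 + 3 + 4) / 4 = 17/4 = 4.25
  mean(Y) = (3 + 2 + 8 + 6) / 4 = 19/4 = 4.75
  mean(Z) = (4 + 3 + 6 + 4) / 4 = 17/4 = 4.25

Step 2 — sample variances and covariances s[i,j] = (1/(n-1)) · Σ_k (x_{k,i} - mean_i) · (x_{k,j} - mean_j), with n-1 = 3:
  s[X,X] = ((-0.25)·(-0.25) + (1.75)·(1.75) + (-1.25)·(-1.25) + (-0.25)·(-0.25)) / 3 = 4.75/3 = 1.5833
  s[X,Y] = ((-0.25)·(-1.75) + (1.75)·(-2.75) + (-1.25)·(3.25) + (-0.25)·(1.25)) / 3 = -8.75/3 = -2.9167
  s[X,Z] = ((-0.25)·(-0.25) + (1.75)·(-1.25) + (-1.25)·(1.75) + (-0.25)·(-0.25)) / 3 = -4.25/3 = -1.4167
  s[Y,Y] = ((-1.75)·(-1.75) + (-2.75)·(-2.75) + (3.25)·(3.25) + (1.25)·(1.25)) / 3 = 22.75/3 = 7.5833
  s[Y,Z] = ((-1.75)·(-0.25) + (-2.75)·(-1.25) + (3.25)·(1.75) + (1.25)·(-0.25)) / 3 = 9.25/3 = 3.0833
  s[Z,Z] = ((-0.25)·(-0.25) + (-1.25)·(-1.25) + (1.75)·(1.75) + (-0.25)·(-0.25)) / 3 = 4.75/3 = 1.5833
  Sample standard deviations s_i = √(s[i,i]):
  s(X) = √(1.5833) = 1.2583
  s(Y) = √(7.5833) = 2.7538
  s(Z) = √(1.5833) = 1.2583

Step 3 — r_{ij} = s_{ij} / (s_i · s_j):
  r[X,X] = 1 (diagonal).
  r[X,Y] = -2.9167 / (1.2583 · 2.7538) = -2.9167 / 3.4651 = -0.8417
  r[X,Z] = -1.4167 / (1.2583 · 1.2583) = -1.4167 / 1.5833 = -0.8947
  r[Y,Y] = 1 (diagonal).
  r[Y,Z] = 3.0833 / (2.7538 · 1.2583) = 3.0833 / 3.4651 = 0.8898
  r[Z,Z] = 1 (diagonal).

R is symmetric with unit diagonal. Assembling:

R = [[1, -0.8417, -0.8947],
 [-0.8417, 1, 0.8898],
 [-0.8947, 0.8898, 1]]


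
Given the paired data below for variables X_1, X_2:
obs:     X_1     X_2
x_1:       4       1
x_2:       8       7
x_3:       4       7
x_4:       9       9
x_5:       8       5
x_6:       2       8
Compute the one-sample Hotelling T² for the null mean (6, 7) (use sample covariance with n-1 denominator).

Step 1 — sample mean vector:
  mean(X_1) = (4 + 8 + 4 + 9 + 8 + 2) / 6 = 35/6 = 5.8333
  mean(X_2) = (1 + 7 + 7 + 9 + 5 + 8) / 6 = 37/6 = 6.1667
  x̄ = (5.8333, 6.1667),  deviation x̄ - mu_0 = (5.8333, 6.1667) - (6, 7) = (-0.1667, -0.8333).

Step 2 — sample covariance matrix, S[i,j] = (1/(n-1)) · Σ_k (x_{k,i} - mean_i) · (x_{k,j} - mean_j), divisor n-1 = 5:
  S[X_1,X_1] = ((-1.8333)·(-1.8333) + (2.1667)·(2.1667) + (-1.8333)·(-1.8333) + (3.1667)·(3.1667) + (2.1667)·(2.1667) + (-3.8333)·(-3.8333)) / 5 = 40.8333/5 = 8.1667
  S[X_1,X_2] = ((-1.8333)·(-5.1667) + (2.1667)·(0.8333) + (-1.8333)·(0.8333) + (3.1667)·(2.8333) + (2.1667)·(-1.1667) + (-3.8333)·(1.8333)) / 5 = 9.1667/5 = 1.8333
  S[X_2,X_2] = ((-5.1667)·(-5.1667) + (0.8333)·(0.8333) + (0.8333)·(0.8333) + (2.8333)·(2.8333) + (-1.1667)·(-1.1667) + (1.8333)·(1.8333)) / 5 = 40.8333/5 = 8.1667
  S = [[8.1667, 1.8333],
 [1.8333, 8.1667]].

Step 3 — invert S. det(S) = 8.1667·8.1667 - (1.8333)² = 63.3333.
  S^{-1} = (1/det) · [[d, -b], [-b, a]] = [[0.1289, -0.0289],
 [-0.0289, 0.1289]].

Step 4 — quadratic form (x̄ - mu_0)^T · S^{-1} · (x̄ - mu_0):
  S^{-1} · (x̄ - mu_0) = (0.0026, -0.1026),
  (x̄ - mu_0)^T · [...] = (-0.1667)·(0.0026) + (-0.8333)·(-0.1026) = 0.0851.

Step 5 — scale by n: T² = 6 · 0.0851 = 0.5105.

T² ≈ 0.5105


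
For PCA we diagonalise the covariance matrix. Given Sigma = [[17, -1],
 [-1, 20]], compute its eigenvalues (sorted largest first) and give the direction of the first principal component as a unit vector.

Step 1 — characteristic polynomial of 2×2 Sigma:
  det(Sigma - λI) = λ² - trace · λ + det = 0.
  trace = 17 + 20 = 37, det = 17·20 - (-1)² = 339.
Step 2 — discriminant:
  Δ = trace² - 4·det = 1369 - 1356 = 13.
Step 3 — eigenvalues:
  λ = (trace ± √Δ)/2 = (37 ± 3.6056)/2,
  λ_1 = 20.3028,  λ_2 = 16.6972.

Step 4 — unit eigenvector for λ_1: solve (Sigma - λ_1 I)v = 0. First row:
  (17 - 20.3028)·v_x + (-1)·v_y = 0, i.e. (-3.3028)·v_x + (-1)·v_y = 0,
  so v ∝ (b, λ_1 - a) = (-1, 3.3028); multiply by -1 so the first entry is positive: u = (1, -3.3028).
  ||u|| = √((1)² + (-3.3028)²) = √(11.9083) ≈ 3.4508,
  v_1 = u/||u|| ≈ (0.2898, -0.9571) (||v_1|| = 1).

λ_1 = 20.3028,  λ_2 = 16.6972;  v_1 ≈ (0.2898, -0.9571)


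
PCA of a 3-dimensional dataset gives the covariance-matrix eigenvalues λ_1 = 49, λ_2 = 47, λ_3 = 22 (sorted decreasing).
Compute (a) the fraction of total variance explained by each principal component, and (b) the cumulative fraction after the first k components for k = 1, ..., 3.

Step 1 — total variance = trace(Sigma) = Σ λ_i = 49 + 47 + 22 = 118.

Step 2 — fraction explained by component i = λ_i / Σ λ:
  PC1: 49/118 = 0.4153
  PC2: 47/118 = 0.3983
  PC3: 22/118 = 0.1864

Step 3 — cumulative fraction after k components = (λ_1 + ... + λ_k) / Σ λ:
  k = 1: 49/118 = 0.4153
  k = 2: (49 + 47)/118 = 96/118 = 0.8136
  k = 3: (49 + 47 + 22)/118 = 118/118 = 1

Summary (fraction, with percent):

explained: PC1 0.4153 (41.53%), PC2 0.3983 (39.83%), PC3 0.1864 (18.64%);  cumulative: 0.4153, 0.8136, 1


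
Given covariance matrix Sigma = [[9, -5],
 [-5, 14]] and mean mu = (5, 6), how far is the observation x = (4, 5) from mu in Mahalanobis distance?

Step 1 — centre the observation: (x - mu) = (-1, -1).

Step 2 — invert Sigma. det(Sigma) = 9·14 - (-5)² = 101.
  Sigma^{-1} = (1/det) · [[d, -b], [-b, a]] = [[0.1386, 0.0495],
 [0.0495, 0.0891]].

Step 3 — form the quadratic (x - mu)^T · Sigma^{-1} · (x - mu):
  Sigma^{-1} · (x - mu) = (-0.1881, -0.1386).
  (x - mu)^T · [Sigma^{-1} · (x - mu)] = (-1)·(-0.1881) + (-1)·(-0.1386) = 0.3267.

Step 4 — take square root: d = √(0.3267) ≈ 0.5716.

d(x, mu) = √(0.3267) ≈ 0.5716


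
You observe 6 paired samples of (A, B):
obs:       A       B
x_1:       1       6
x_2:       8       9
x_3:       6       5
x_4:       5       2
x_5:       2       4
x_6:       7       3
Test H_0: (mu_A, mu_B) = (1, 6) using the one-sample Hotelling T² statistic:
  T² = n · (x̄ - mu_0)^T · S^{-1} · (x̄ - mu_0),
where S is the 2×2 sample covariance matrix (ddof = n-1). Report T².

Step 1 — sample mean vector:
  mean(A) = (1 + 8 + 6 + 5 + 2 + 7) / 6 = 29/6 = 4.8333
  mean(B) = (6 + 9 + 5 + 2 + 4 + 3) / 6 = 29/6 = 4.8333
  x̄ = (4.8333, 4.8333),  deviation x̄ - mu_0 = (4.8333, 4.8333) - (1, 6) = (3.8333, -1.1667).

Step 2 — sample covariance matrix, S[i,j] = (1/(n-1)) · Σ_k (x_{k,i} - mean_i) · (x_{k,j} - mean_j), divisor n-1 = 5:
  S[A,A] = ((-3.8333)·(-3.8333) + (3.1667)·(3.1667) + (1.1667)·(1.1667) + (0.1667)·(0.1667) + (-2.8333)·(-2.8333) + (2.1667)·(2.1667)) / 5 = 38.8333/5 = 7.7667
  S[A,B] = ((-3.8333)·(1.1667) + (3.1667)·(4.1667) + (1.1667)·(0.1667) + (0.1667)·(-2.8333) + (-2.8333)·(-0.8333) + (2.1667)·(-1.8333)) / 5 = 6.8333/5 = 1.3667
  S[B,B] = ((1.1667)·(1.1667) + (4.1667)·(4.1667) + (0.1667)·(0.1667) + (-2.8333)·(-2.8333) + (-0.8333)·(-0.8333) + (-1.8333)·(-1.8333)) / 5 = 30.8333/5 = 6.1667
  S = [[7.7667, 1.3667],
 [1.3667, 6.1667]].

Step 3 — invert S. det(S) = 7.7667·6.1667 - (1.3667)² = 46.0267.
  S^{-1} = (1/det) · [[d, -b], [-b, a]] = [[0.134, -0.0297],
 [-0.0297, 0.1687]].

Step 4 — quadratic form (x̄ - mu_0)^T · S^{-1} · (x̄ - mu_0):
  S^{-1} · (x̄ - mu_0) = (0.5482, -0.3107),
  (x̄ - mu_0)^T · [...] = (3.8333)·(0.5482) + (-1.1667)·(-0.3107) = 2.464.

Step 5 — scale by n: T² = 6 · 2.464 = 14.7842.

T² ≈ 14.7842


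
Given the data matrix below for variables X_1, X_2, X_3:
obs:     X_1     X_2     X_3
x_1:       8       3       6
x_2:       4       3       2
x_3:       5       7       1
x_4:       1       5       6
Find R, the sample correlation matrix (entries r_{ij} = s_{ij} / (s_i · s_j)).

Step 1 — column means:
  mean(X_1) = (8 + 4 + 5 + 1) / 4 = 18/4 = 4.5
  mean(X_2) = (3 + 3 + 7 + 5) / 4 = 18/4 = 4.5
  mean(X_3) = (6 + 2 + 1 + 6) / 4 = 15/4 = 3.75

Step 2 — sample variances and covariances s[i,j] = (1/(n-1)) · Σ_k (x_{k,i} - mean_i) · (x_{k,j} - mean_j), with n-1 = 3:
  s[X_1,X_1] = ((3.5)·(3.5) + (-0.5)·(-0.5) + (0.5)·(0.5) + (-3.5)·(-3.5)) / 3 = 25/3 = 8.3333
  s[X_1,X_2] = ((3.5)·(-1.5) + (-0.5)·(-1.5) + (0.5)·(2.5) + (-3.5)·(0.5)) / 3 = -5/3 = -1.6667
  s[X_1,X_3] = ((3.5)·(2.25) + (-0.5)·(-1.75) + (0.5)·(-2.75) + (-3.5)·(2.25)) / 3 = -0.5/3 = -0.1667
  s[X_2,X_2] = ((-1.5)·(-1.5) + (-1.5)·(-1.5) + (2.5)·(2.5) + (0.5)·(0.5)) / 3 = 11/3 = 3.6667
  s[X_2,X_3] = ((-1.5)·(2.25) + (-1.5)·(-1.75) + (2.5)·(-2.75) + (0.5)·(2.25)) / 3 = -6.5/3 = -2.1667
  s[X_3,X_3] = ((2.25)·(2.25) + (-1.75)·(-1.75) + (-2.75)·(-2.75) + (2.25)·(2.25)) / 3 = 20.75/3 = 6.9167
  Sample standard deviations s_i = √(s[i,i]):
  s(X_1) = √(8.3333) = 2.8868
  s(X_2) = √(3.6667) = 1.9149
  s(X_3) = √(6.9167) = 2.63

Step 3 — r_{ij} = s_{ij} / (s_i · s_j):
  r[X_1,X_1] = 1 (diagonal).
  r[X_1,X_2] = -1.6667 / (2.8868 · 1.9149) = -1.6667 / 5.5277 = -0.3015
  r[X_1,X_3] = -0.1667 / (2.8868 · 2.63) = -0.1667 / 7.592 = -0.022
  r[X_2,X_2] = 1 (diagonal).
  r[X_2,X_3] = -2.1667 / (1.9149 · 2.63) = -2.1667 / 5.036 = -0.4302
  r[X_3,X_3] = 1 (diagonal).

R is symmetric with unit diagonal. Assembling:

R = [[1, -0.3015, -0.022],
 [-0.3015, 1, -0.4302],
 [-0.022, -0.4302, 1]]


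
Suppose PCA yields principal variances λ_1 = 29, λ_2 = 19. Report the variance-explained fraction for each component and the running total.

Step 1 — total variance = trace(Sigma) = Σ λ_i = 29 + 19 = 48.

Step 2 — fraction explained by component i = λ_i / Σ λ:
  PC1: 29/48 = 0.6042
  PC2: 19/48 = 0.3958

Step 3 — cumulative fraction after k components = (λ_1 + ... + λ_k) / Σ λ:
  k = 1: 29/48 = 0.6042
  k = 2: (29 + 19)/48 = 48/48 = 1

Summary (fraction, with percent):

explained: PC1 0.6042 (60.42%), PC2 0.3958 (39.58%);  cumulative: 0.6042, 1


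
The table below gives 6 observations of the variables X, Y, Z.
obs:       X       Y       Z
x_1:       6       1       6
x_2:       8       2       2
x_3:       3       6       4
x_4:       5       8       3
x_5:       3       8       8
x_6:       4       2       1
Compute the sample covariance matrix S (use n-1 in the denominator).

Step 1 — column means:
  mean(X) = (6 + 8 + 3 + 5 + 3 + 4) / 6 = 29/6 = 4.8333
  mean(Y) = (1 + 2 + 6 + 8 + 8 + 2) / 6 = 27/6 = 4.5
  mean(Z) = (6 + 2 + 4 + 3 + 8 + 1) / 6 = 24/6 = 4

Step 2 — sample covariance S[i,j] = (1/(n-1)) · Σ_k (x_{k,i} - mean_i) · (x_{k,j} - mean_j), with n-1 = 5.
  S[X,X] = ((1.1667)·(1.1667) + (3.1667)·(3.1667) + (-1.8333)·(-1.8333) + (0.1667)·(0.1667) + (-1.8333)·(-1.8333) + (-0.8333)·(-0.8333)) / 5 = 18.8333/5 = 3.7667
  S[X,Y] = ((1.1667)·(-3.5) + (3.1667)·(-2.5) + (-1.8333)·(1.5) + (0.1667)·(3.5) + (-1.8333)·(3.5) + (-0.8333)·(-2.5)) / 5 = -18.5/5 = -3.7
  S[X,Z] = ((1.1667)·(2) + (3.1667)·(-2) + (-1.8333)·(0) + (0.1667)·(-1) + (-1.8333)·(4) + (-0.8333)·(-3)) / 5 = -9/5 = -1.8
  S[Y,Y] = ((-3.5)·(-3.5) + (-2.5)·(-2.5) + (1.5)·(1.5) + (3.5)·(3.5) + (3.5)·(3.5) + (-2.5)·(-2.5)) / 5 = 51.5/5 = 10.3
  S[Y,Z] = ((-3.5)·(2) + (-2.5)·(-2) + (1.5)·(0) + (3.5)·(-1) + (3.5)·(4) + (-2.5)·(-3)) / 5 = 16/5 = 3.2
  S[Z,Z] = ((2)·(2) + (-2)·(-2) + (0)·(0) + (-1)·(-1) + (4)·(4) + (-3)·(-3)) / 5 = 34/5 = 6.8

S is symmetric (S[j,i] = S[i,j]). Assembling:

S = [[3.7667, -3.7, -1.8],
 [-3.7, 10.3, 3.2],
 [-1.8, 3.2, 6.8]]


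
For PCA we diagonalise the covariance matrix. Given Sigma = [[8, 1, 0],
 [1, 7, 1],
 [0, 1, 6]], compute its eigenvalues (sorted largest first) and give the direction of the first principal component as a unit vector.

Step 1 — characteristic polynomial p(λ) = det(λI - Sigma) = λ³ - tr·λ² + c_1·λ - det, where tr = trace, c_1 = sum of the principal 2×2 minors, det = det(Sigma):
  tr = 8 + 7 + 6 = 21,
  c_1 = (8·7 - (1)²) + (8·6 - (0)²) + (7·6 - (1)²) = 55 + 48 + 41 = 144,
  det = 8·(7·6 - (1)²) - (1)·((1)·6 - (1)·(0)) + (0)·((1)·(1) - 7·(0)) = 8·(41) - (1)·(6) + (0)·(1) = 322.
  So p(λ) = λ³ - 21λ² + 144λ - 322.
Step 2 — look for an integer root (rational root theorem: any rational root is an integer divisor of 322). Testing λ = 7:
  p(7) = 343 - 1029 + 1008 - 322 = 0  ✓
  Dividing out (λ - 7): p(λ) = (λ - 7)(λ² - 14λ + 46).
Step 3 — remaining eigenvalues from the quadratic λ² - 14λ + 46 = 0:
  Δ = 14² - 4·46 = 196 - 184 = 12,  λ = (14 ± √12)/2 = (14 ± 3.4641)/2 ≈ 8.7321 or 5.2679.
  Sorted: λ_1 = 8.7321,  λ_2 = 7,  λ_3 = 5.2679  (check: sum = 21 = tr ✓).

Step 4 — unit eigenvector for λ_1 ≈ 8.7321: v spans the null space of (Sigma - λ_1 I), whose rows are
  r_1 = (-0.7321, 1, 0),  r_2 = (1, -1.7321, 1),  r_3 = (0, 1, -2.7321).
  v is orthogonal to every row, so take v ∝ r_1 × r_2 = ((1)·(1) - (0)·(-1.7321), (0)·(1) - (-0.7321)·(1), (-0.7321)·(-1.7321) - (1)·(1)) ≈ (1, 0.7321, 0.2679).
  Let u = (1, 0.7321, 0.2679).
  ||u|| = √((1)² + (0.7321)² + (0.2679)²) = √(1.6077) ≈ 1.2679,  v_1 = u/||u|| ≈ (0.7887, 0.5774, 0.2113) (||v_1|| = 1).

λ_1 = 8.7321,  λ_2 = 7,  λ_3 = 5.2679;  v_1 ≈ (0.7887, 0.5774, 0.2113)


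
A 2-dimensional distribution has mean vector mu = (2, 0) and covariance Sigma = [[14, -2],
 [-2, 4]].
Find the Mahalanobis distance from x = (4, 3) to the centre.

Step 1 — centre the observation: (x - mu) = (2, 3).

Step 2 — invert Sigma. det(Sigma) = 14·4 - (-2)² = 52.
  Sigma^{-1} = (1/det) · [[d, -b], [-b, a]] = [[0.0769, 0.0385],
 [0.0385, 0.2692]].

Step 3 — form the quadratic (x - mu)^T · Sigma^{-1} · (x - mu):
  Sigma^{-1} · (x - mu) = (0.2692, 0.8846).
  (x - mu)^T · [Sigma^{-1} · (x - mu)] = (2)·(0.2692) + (3)·(0.8846) = 3.1923.

Step 4 — take square root: d = √(3.1923) ≈ 1.7867.

d(x, mu) = √(3.1923) ≈ 1.7867


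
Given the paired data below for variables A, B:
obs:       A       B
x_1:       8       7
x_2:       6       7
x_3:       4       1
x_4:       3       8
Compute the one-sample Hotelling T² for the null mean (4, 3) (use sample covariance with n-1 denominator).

Step 1 — sample mean vector:
  mean(A) = (8 + 6 + 4 + 3) / 4 = 21/4 = 5.25
  mean(B) = (7 + 7 + 1 + 8) / 4 = 23/4 = 5.75
  x̄ = (5.25, 5.75),  deviation x̄ - mu_0 = (5.25, 5.75) - (4, 3) = (1.25, 2.75).

Step 2 — sample covariance matrix, S[i,j] = (1/(n-1)) · Σ_k (x_{k,i} - mean_i) · (x_{k,j} - mean_j), divisor n-1 = 3:
  S[A,A] = ((2.75)·(2.75) + (0.75)·(0.75) + (-1.25)·(-1.25) + (-2.25)·(-2.25)) / 3 = 14.75/3 = 4.9167
  S[A,B] = ((2.75)·(1.25) + (0.75)·(1.25) + (-1.25)·(-4.75) + (-2.25)·(2.25)) / 3 = 5.25/3 = 1.75
  S[B,B] = ((1.25)·(1.25) + (1.25)·(1.25) + (-4.75)·(-4.75) + (2.25)·(2.25)) / 3 = 30.75/3 = 10.25
  S = [[4.9167, 1.75],
 [1.75, 10.25]].

Step 3 — invert S. det(S) = 4.9167·10.25 - (1.75)² = 47.3333.
  S^{-1} = (1/det) · [[d, -b], [-b, a]] = [[0.2165, -0.037],
 [-0.037, 0.1039]].

Step 4 — quadratic form (x̄ - mu_0)^T · S^{-1} · (x̄ - mu_0):
  S^{-1} · (x̄ - mu_0) = (0.169, 0.2394),
  (x̄ - mu_0)^T · [...] = (1.25)·(0.169) + (2.75)·(0.2394) = 0.8697.

Step 5 — scale by n: T² = 4 · 0.8697 = 3.4789.

T² ≈ 3.4789


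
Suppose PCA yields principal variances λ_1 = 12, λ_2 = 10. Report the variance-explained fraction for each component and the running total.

Step 1 — total variance = trace(Sigma) = Σ λ_i = 12 + 10 = 22.

Step 2 — fraction explained by component i = λ_i / Σ λ:
  PC1: 12/22 = 0.5455
  PC2: 10/22 = 0.4545

Step 3 — cumulative fraction after k components = (λ_1 + ... + λ_k) / Σ λ:
  k = 1: 12/22 = 0.5455
  k = 2: (12 + 10)/22 = 22/22 = 1

Summary (fraction, with percent):

explained: PC1 0.5455 (54.55%), PC2 0.4545 (45.45%);  cumulative: 0.5455, 1


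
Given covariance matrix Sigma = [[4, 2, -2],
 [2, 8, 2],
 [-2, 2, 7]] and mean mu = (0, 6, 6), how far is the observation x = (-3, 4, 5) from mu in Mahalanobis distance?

Step 1 — centre the observation: (x - mu) = (-3, -2, -1).

Step 2 — invert Sigma (cofactor / det for 3×3, or solve directly):
  Sigma^{-1} = [[0.3939, -0.1364, 0.1515],
 [-0.1364, 0.1818, -0.0909],
 [0.1515, -0.0909, 0.2121]].

Step 3 — form the quadratic (x - mu)^T · Sigma^{-1} · (x - mu):
  Sigma^{-1} · (x - mu) = (-1.0606, 0.1364, -0.4848).
  (x - mu)^T · [Sigma^{-1} · (x - mu)] = (-3)·(-1.0606) + (-2)·(0.1364) + (-1)·(-0.4848) = 3.3939.

Step 4 — take square root: d = √(3.3939) ≈ 1.8423.

d(x, mu) = √(3.3939) ≈ 1.8423


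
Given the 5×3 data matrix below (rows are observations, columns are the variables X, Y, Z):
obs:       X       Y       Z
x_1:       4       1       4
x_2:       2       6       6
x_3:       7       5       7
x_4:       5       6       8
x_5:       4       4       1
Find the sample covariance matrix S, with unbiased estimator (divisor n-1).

Step 1 — column means:
  mean(X) = (4 + 2 + 7 + 5 + 4) / 5 = 22/5 = 4.4
  mean(Y) = (1 + 6 + 5 + 6 + 4) / 5 = 22/5 = 4.4
  mean(Z) = (4 + 6 + 7 + 8 + 1) / 5 = 26/5 = 5.2

Step 2 — sample covariance S[i,j] = (1/(n-1)) · Σ_k (x_{k,i} - mean_i) · (x_{k,j} - mean_j), with n-1 = 4.
  S[X,X] = ((-0.4)·(-0.4) + (-2.4)·(-2.4) + (2.6)·(2.6) + (0.6)·(0.6) + (-0.4)·(-0.4)) / 4 = 13.2/4 = 3.3
  S[X,Y] = ((-0.4)·(-3.4) + (-2.4)·(1.6) + (2.6)·(0.6) + (0.6)·(1.6) + (-0.4)·(-0.4)) / 4 = 0.2/4 = 0.05
  S[X,Z] = ((-0.4)·(-1.2) + (-2.4)·(0.8) + (2.6)·(1.8) + (0.6)·(2.8) + (-0.4)·(-4.2)) / 4 = 6.6/4 = 1.65
  S[Y,Y] = ((-3.4)·(-3.4) + (1.6)·(1.6) + (0.6)·(0.6) + (1.6)·(1.6) + (-0.4)·(-0.4)) / 4 = 17.2/4 = 4.3
  S[Y,Z] = ((-3.4)·(-1.2) + (1.6)·(0.8) + (0.6)·(1.8) + (1.6)·(2.8) + (-0.4)·(-4.2)) / 4 = 12.6/4 = 3.15
  S[Z,Z] = ((-1.2)·(-1.2) + (0.8)·(0.8) + (1.8)·(1.8) + (2.8)·(2.8) + (-4.2)·(-4.2)) / 4 = 30.8/4 = 7.7

S is symmetric (S[j,i] = S[i,j]). Assembling:

S = [[3.3, 0.05, 1.65],
 [0.05, 4.3, 3.15],
 [1.65, 3.15, 7.7]]
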